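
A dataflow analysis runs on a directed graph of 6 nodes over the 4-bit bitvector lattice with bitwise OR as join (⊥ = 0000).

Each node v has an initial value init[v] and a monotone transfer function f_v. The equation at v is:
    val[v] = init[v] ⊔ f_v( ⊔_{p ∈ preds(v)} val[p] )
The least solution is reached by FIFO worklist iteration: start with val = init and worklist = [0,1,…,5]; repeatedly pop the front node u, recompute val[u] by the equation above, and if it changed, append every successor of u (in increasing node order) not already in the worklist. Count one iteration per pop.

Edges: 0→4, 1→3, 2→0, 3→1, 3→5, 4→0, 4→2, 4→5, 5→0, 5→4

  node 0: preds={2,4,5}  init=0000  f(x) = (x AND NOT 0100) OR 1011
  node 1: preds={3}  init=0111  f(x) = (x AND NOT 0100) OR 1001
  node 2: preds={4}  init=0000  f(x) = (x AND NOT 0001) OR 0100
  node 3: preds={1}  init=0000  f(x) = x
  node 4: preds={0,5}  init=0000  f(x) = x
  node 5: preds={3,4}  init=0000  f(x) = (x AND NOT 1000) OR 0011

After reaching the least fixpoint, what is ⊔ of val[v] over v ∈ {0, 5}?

Iteration log — 13 steps:
  step 1. node 0  ⊔preds=0000  new=1011  old=0000  +wl: 
  step 2. node 1  ⊔preds=0000  new=1111  old=0111  +wl: 
  step 3. node 2  ⊔preds=0000  new=0100  old=0000  +wl: 0
  step 4. node 3  ⊔preds=1111  new=1111  old=0000  +wl: 1
  step 5. node 4  ⊔preds=1011  new=1011  old=0000  +wl: 2
  step 6. node 5  ⊔preds=1111  new=0111  old=0000  +wl: 4
  step 7. node 0  ⊔preds=1111  new=1011  stable
  step 8. node 1  ⊔preds=1111  new=1111  stable
  step 9. node 2  ⊔preds=1011  new=1110  old=0100  +wl: 0
  step 10. node 4  ⊔preds=1111  new=1111  old=1011  +wl: 2,5
  step 11. node 0  ⊔preds=1111  new=1011  stable
  step 12. node 2  ⊔preds=1111  new=1110  stable
  step 13. node 5  ⊔preds=1111  new=0111  stable

Least fixpoint reached:
  node 0: 1011
  node 1: 1111
  node 2: 1110
  node 3: 1111
  node 4: 1111
  node 5: 0111

1111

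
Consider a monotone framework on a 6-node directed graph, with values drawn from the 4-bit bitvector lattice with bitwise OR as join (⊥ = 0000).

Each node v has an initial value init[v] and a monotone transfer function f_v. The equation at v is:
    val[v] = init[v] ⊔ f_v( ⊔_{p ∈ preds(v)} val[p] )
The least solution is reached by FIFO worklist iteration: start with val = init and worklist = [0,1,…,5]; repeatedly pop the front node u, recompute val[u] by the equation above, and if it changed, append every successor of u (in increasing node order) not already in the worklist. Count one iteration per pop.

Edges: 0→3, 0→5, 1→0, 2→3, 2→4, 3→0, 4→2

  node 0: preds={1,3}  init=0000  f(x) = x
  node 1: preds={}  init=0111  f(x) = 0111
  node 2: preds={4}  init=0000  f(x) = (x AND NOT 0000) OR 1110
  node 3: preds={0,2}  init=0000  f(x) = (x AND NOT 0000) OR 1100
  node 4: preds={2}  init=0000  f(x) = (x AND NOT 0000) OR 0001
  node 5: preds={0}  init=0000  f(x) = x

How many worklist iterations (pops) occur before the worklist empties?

Iteration log — 11 steps:
  step 1. node 0  ⊔preds=0111  new=0111  old=0000  +wl: 
  step 2. node 1  ⊔preds=0000  new=0111  stable
  step 3. node 2  ⊔preds=0000  new=1110  old=0000  +wl: 
  step 4. node 3  ⊔preds=1111  new=1111  old=0000  +wl: 0
  step 5. node 4  ⊔preds=1110  new=1111  old=0000  +wl: 2
  step 6. node 5  ⊔preds=0111  new=0111  old=0000  +wl: 
  step 7. node 0  ⊔preds=1111  new=1111  old=0111  +wl: 3,5
  step 8. node 2  ⊔preds=1111  new=1111  old=1110  +wl: 4
  step 9. node 3  ⊔preds=1111  new=1111  stable
  step 10. node 5  ⊔preds=1111  new=1111  old=0111  +wl: 
  step 11. node 4  ⊔preds=1111  new=1111  stable

Least fixpoint reached:
  node 0: 1111
  node 1: 0111
  node 2: 1111
  node 3: 1111
  node 4: 1111
  node 5: 1111

11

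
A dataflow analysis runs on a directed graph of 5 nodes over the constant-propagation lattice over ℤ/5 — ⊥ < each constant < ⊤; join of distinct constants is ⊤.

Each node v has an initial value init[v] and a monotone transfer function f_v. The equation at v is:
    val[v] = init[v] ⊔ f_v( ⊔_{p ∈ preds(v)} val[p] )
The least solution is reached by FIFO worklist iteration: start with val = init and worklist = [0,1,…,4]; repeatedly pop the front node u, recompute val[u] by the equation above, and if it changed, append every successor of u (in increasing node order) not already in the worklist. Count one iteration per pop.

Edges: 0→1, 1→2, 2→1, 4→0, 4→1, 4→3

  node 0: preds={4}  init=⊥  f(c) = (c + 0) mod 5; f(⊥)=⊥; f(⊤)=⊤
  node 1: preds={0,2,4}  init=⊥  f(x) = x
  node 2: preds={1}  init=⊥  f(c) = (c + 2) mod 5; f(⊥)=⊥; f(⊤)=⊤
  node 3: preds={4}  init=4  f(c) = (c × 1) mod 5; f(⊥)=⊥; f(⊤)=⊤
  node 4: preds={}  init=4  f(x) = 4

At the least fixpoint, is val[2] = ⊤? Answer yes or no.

Worklist (8 pops):
  #1 pop 0: in=4 → 4 (was ⊥); enqueue []
  #2 pop 1: in=4 → 4 (was ⊥); enqueue []
  #3 pop 2: in=4 → 1 (was ⊥); enqueue [1]
  #4 pop 3: in=4 → 4 (no change)
  #5 pop 4: in=⊥ → 4 (no change)
  #6 pop 1: in=⊤ → ⊤ (was 4); enqueue [2]
  #7 pop 2: in=⊤ → ⊤ (was 1); enqueue [1]
  #8 pop 1: in=⊤ → ⊤ (no change)

Fixpoint:
  val[0] = 4
  val[1] = ⊤
  val[2] = ⊤
  val[3] = 4
  val[4] = 4

yes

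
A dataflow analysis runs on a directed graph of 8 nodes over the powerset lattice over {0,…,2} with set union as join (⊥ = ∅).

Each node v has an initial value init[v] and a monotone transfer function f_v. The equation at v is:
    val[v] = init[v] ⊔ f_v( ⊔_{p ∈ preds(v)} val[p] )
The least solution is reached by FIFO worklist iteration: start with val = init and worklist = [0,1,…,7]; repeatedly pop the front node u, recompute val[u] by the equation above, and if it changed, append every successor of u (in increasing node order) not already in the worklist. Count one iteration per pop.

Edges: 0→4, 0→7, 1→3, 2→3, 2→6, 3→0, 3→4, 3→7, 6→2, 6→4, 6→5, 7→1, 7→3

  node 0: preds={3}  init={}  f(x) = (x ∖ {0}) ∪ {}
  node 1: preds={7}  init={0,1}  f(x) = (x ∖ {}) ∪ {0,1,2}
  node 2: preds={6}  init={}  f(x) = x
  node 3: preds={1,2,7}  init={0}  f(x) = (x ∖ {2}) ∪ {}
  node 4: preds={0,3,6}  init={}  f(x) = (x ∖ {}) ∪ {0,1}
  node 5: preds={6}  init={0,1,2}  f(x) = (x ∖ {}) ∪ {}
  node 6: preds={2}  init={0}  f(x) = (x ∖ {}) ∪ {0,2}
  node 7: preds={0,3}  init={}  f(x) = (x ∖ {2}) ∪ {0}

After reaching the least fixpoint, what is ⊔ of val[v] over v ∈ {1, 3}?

{0,1,2}

Trace (16 dequeues):
  [1] u=0 | in {0} | out {} | ==
  [2] u=1 | in {} | out {0,1,2} | prev {0,1} | push {}
  [3] u=2 | in {0} | out {0} | prev {} | push {}
  [4] u=3 | in {0,1,2} | out {0,1} | prev {0} | push {0}
  [5] u=4 | in {0,1} | out {0,1} | prev {} | push {}
  [6] u=5 | in {0} | out {0,1,2} | ==
  [7] u=6 | in {0} | out {0,2} | prev {0} | push {2,4,5}
  [8] u=7 | in {0,1} | out {0,1} | prev {} | push {1,3}
  [9] u=0 | in {0,1} | out {1} | prev {} | push {7}
  [10] u=2 | in {0,2} | out {0,2} | prev {0} | push {6}
  [11] u=4 | in {0,1,2} | out {0,1,2} | prev {0,1} | push {}
  [12] u=5 | in {0,2} | out {0,1,2} | ==
  [13] u=1 | in {0,1} | out {0,1,2} | ==
  [14] u=3 | in {0,1,2} | out {0,1} | ==
  [15] u=7 | in {0,1} | out {0,1} | ==
  [16] u=6 | in {0,2} | out {0,2} | ==

Converged values:
  [0] {1}
  [1] {0,1,2}
  [2] {0,2}
  [3] {0,1}
  [4] {0,1,2}
  [5] {0,1,2}
  [6] {0,2}
  [7] {0,1}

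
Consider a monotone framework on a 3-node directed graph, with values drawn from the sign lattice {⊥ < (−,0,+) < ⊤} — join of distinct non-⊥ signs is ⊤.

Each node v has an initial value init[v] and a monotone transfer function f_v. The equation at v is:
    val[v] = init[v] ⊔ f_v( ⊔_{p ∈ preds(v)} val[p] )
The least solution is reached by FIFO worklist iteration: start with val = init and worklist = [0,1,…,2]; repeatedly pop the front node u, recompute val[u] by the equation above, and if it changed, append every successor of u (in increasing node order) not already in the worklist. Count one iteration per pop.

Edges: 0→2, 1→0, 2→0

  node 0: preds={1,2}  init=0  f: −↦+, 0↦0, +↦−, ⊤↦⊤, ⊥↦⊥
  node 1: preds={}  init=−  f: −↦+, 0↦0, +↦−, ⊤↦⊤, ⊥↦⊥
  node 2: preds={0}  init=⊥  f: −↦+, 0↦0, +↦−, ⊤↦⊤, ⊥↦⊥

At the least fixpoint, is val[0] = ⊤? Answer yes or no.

yes

Worklist (4 pops):
  #1 pop 0: in=− → ⊤ (was 0); enqueue []
  #2 pop 1: in=⊥ → − (no change)
  #3 pop 2: in=⊤ → ⊤ (was ⊥); enqueue [0]
  #4 pop 0: in=⊤ → ⊤ (no change)

Fixpoint:
  val[0] = ⊤
  val[1] = −
  val[2] = ⊤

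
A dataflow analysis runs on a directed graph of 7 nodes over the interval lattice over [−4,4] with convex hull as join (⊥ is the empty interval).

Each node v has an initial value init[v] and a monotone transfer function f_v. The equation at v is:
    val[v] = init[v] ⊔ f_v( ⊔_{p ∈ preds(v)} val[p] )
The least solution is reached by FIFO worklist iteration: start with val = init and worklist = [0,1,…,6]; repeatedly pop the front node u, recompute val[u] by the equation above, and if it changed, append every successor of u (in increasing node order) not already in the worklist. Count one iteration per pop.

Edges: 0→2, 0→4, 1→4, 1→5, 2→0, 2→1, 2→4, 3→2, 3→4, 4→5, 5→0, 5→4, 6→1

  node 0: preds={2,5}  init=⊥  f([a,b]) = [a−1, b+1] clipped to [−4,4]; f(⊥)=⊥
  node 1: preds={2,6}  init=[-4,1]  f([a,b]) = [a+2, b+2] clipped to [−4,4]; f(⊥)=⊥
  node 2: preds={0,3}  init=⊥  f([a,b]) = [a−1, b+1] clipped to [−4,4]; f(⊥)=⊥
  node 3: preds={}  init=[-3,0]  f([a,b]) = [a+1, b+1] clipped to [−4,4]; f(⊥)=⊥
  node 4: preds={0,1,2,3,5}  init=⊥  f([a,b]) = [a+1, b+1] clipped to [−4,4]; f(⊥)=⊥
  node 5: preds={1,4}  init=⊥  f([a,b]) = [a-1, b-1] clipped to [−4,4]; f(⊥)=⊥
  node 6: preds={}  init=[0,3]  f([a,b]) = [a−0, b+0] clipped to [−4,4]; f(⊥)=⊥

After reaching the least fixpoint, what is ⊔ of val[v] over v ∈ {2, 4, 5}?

[-4,4]

Iteration log — 14 steps:
  step 1. node 0  ⊔preds=⊥  new=⊥  stable
  step 2. node 1  ⊔preds=[0,3]  new=[-4,4]  old=[-4,1]  +wl: 
  step 3. node 2  ⊔preds=[-3,0]  new=[-4,1]  old=⊥  +wl: 0,1
  step 4. node 3  ⊔preds=⊥  new=[-3,0]  stable
  step 5. node 4  ⊔preds=[-4,4]  new=[-3,4]  old=⊥  +wl: 
  step 6. node 5  ⊔preds=[-4,4]  new=[-4,3]  old=⊥  +wl: 4
  step 7. node 6  ⊔preds=⊥  new=[0,3]  stable
  step 8. node 0  ⊔preds=[-4,3]  new=[-4,4]  old=⊥  +wl: 2
  step 9. node 1  ⊔preds=[-4,3]  new=[-4,4]  stable
  step 10. node 4  ⊔preds=[-4,4]  new=[-3,4]  stable
  step 11. node 2  ⊔preds=[-4,4]  new=[-4,4]  old=[-4,1]  +wl: 0,1,4
  step 12. node 0  ⊔preds=[-4,4]  new=[-4,4]  stable
  step 13. node 1  ⊔preds=[-4,4]  new=[-4,4]  stable
  step 14. node 4  ⊔preds=[-4,4]  new=[-3,4]  stable

Least fixpoint reached:
  node 0: [-4,4]
  node 1: [-4,4]
  node 2: [-4,4]
  node 3: [-3,0]
  node 4: [-3,4]
  node 5: [-4,3]
  node 6: [0,3]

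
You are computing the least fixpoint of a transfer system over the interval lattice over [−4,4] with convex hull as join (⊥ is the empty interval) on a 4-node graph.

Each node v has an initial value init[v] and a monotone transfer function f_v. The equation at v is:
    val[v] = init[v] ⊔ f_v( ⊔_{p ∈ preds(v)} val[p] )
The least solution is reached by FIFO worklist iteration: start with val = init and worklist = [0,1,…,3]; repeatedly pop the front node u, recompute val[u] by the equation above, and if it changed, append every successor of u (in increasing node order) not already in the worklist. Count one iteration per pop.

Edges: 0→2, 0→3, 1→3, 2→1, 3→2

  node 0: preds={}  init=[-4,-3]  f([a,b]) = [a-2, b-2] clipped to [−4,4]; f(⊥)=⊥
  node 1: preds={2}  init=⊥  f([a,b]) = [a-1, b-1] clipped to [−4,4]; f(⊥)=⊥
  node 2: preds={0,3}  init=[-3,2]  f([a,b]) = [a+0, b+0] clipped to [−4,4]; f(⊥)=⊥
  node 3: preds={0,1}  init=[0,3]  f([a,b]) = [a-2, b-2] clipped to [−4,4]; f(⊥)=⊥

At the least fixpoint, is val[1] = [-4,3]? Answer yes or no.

Trace (7 dequeues):
  [1] u=0 | in ⊥ | out [-4,-3] | ==
  [2] u=1 | in [-3,2] | out [-4,1] | prev ⊥ | push {}
  [3] u=2 | in [-4,3] | out [-4,3] | prev [-3,2] | push {1}
  [4] u=3 | in [-4,1] | out [-4,3] | prev [0,3] | push {2}
  [5] u=1 | in [-4,3] | out [-4,2] | prev [-4,1] | push {3}
  [6] u=2 | in [-4,3] | out [-4,3] | ==
  [7] u=3 | in [-4,2] | out [-4,3] | ==

Converged values:
  [0] [-4,-3]
  [1] [-4,2]
  [2] [-4,3]
  [3] [-4,3]

no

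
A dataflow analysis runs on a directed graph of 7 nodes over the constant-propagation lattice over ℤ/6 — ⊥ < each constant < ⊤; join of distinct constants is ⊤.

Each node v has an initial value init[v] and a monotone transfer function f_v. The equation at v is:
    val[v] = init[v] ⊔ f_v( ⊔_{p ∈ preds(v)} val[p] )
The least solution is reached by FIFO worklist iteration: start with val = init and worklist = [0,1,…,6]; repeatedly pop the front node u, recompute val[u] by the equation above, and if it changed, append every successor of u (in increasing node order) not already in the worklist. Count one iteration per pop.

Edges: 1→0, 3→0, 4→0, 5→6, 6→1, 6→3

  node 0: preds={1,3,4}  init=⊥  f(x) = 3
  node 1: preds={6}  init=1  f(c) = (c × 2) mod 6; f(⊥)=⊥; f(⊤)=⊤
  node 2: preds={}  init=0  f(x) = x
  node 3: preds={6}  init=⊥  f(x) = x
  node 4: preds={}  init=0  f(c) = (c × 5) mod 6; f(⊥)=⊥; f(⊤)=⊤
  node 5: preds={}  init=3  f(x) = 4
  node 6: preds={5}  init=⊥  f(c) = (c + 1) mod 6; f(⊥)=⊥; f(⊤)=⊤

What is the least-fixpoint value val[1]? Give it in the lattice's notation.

⊤

Worklist (10 pops):
  #1 pop 0: in=⊤ → 3 (was ⊥); enqueue []
  #2 pop 1: in=⊥ → 1 (no change)
  #3 pop 2: in=⊥ → 0 (no change)
  #4 pop 3: in=⊥ → ⊥ (no change)
  #5 pop 4: in=⊥ → 0 (no change)
  #6 pop 5: in=⊥ → ⊤ (was 3); enqueue []
  #7 pop 6: in=⊤ → ⊤ (was ⊥); enqueue [1,3]
  #8 pop 1: in=⊤ → ⊤ (was 1); enqueue [0]
  #9 pop 3: in=⊤ → ⊤ (was ⊥); enqueue []
  #10 pop 0: in=⊤ → 3 (no change)

Fixpoint:
  val[0] = 3
  val[1] = ⊤
  val[2] = 0
  val[3] = ⊤
  val[4] = 0
  val[5] = ⊤
  val[6] = ⊤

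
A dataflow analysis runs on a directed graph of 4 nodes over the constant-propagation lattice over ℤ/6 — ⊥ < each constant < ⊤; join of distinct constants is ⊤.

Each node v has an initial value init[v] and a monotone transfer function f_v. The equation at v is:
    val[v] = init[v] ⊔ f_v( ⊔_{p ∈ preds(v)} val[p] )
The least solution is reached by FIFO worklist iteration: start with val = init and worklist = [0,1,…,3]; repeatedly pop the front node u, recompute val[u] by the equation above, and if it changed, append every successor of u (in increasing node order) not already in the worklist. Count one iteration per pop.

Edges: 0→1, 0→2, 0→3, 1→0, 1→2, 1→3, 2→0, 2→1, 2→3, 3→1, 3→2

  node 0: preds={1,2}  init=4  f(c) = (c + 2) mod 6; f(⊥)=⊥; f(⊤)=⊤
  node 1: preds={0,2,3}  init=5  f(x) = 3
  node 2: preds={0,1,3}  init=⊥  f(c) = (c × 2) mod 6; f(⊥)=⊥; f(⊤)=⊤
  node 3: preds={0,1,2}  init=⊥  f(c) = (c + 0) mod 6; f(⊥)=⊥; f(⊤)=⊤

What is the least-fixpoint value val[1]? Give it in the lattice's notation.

⊤

Iteration log — 7 steps:
  step 1. node 0  ⊔preds=5  new=⊤  old=4  +wl: 
  step 2. node 1  ⊔preds=⊤  new=⊤  old=5  +wl: 0
  step 3. node 2  ⊔preds=⊤  new=⊤  old=⊥  +wl: 1
  step 4. node 3  ⊔preds=⊤  new=⊤  old=⊥  +wl: 2
  step 5. node 0  ⊔preds=⊤  new=⊤  stable
  step 6. node 1  ⊔preds=⊤  new=⊤  stable
  step 7. node 2  ⊔preds=⊤  new=⊤  stable

Least fixpoint reached:
  node 0: ⊤
  node 1: ⊤
  node 2: ⊤
  node 3: ⊤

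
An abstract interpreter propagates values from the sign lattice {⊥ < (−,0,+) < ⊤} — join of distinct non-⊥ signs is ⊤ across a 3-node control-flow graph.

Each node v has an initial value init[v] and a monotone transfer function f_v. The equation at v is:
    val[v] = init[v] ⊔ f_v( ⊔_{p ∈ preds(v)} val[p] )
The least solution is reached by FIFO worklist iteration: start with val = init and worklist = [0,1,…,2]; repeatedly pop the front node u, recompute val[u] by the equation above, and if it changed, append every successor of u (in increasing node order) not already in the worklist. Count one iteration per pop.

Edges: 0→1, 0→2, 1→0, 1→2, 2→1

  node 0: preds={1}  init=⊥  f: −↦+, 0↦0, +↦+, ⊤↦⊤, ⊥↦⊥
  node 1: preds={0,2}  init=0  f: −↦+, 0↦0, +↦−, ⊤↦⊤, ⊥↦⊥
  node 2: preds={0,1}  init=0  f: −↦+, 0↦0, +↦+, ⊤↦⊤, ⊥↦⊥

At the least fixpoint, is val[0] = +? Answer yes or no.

no

Worklist (3 pops):
  #1 pop 0: in=0 → 0 (was ⊥); enqueue []
  #2 pop 1: in=0 → 0 (no change)
  #3 pop 2: in=0 → 0 (no change)

Fixpoint:
  val[0] = 0
  val[1] = 0
  val[2] = 0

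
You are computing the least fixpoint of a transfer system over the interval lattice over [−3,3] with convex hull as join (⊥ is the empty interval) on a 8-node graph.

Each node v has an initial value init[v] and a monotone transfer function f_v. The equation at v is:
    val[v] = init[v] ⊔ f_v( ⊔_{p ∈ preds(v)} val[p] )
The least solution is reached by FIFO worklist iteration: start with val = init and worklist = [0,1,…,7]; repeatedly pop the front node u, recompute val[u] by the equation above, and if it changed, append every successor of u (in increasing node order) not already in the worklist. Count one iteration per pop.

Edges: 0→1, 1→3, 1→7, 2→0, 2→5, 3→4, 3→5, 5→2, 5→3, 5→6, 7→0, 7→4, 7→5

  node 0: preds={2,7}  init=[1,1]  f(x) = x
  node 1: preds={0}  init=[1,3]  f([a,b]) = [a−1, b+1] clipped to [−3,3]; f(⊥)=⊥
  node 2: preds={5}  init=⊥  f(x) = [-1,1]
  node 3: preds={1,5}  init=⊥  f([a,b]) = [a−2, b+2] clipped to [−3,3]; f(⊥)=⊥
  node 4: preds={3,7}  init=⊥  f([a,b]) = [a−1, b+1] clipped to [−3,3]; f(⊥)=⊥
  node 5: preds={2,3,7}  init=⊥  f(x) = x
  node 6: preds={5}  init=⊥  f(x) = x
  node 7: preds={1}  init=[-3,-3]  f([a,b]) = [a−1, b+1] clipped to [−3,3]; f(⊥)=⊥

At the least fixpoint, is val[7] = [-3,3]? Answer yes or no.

Worklist (14 pops):
  #1 pop 0: in=[-3,-3] → [-3,1] (was [1,1]); enqueue []
  #2 pop 1: in=[-3,1] → [-3,3] (was [1,3]); enqueue []
  #3 pop 2: in=⊥ → [-1,1] (was ⊥); enqueue [0]
  #4 pop 3: in=[-3,3] → [-3,3] (was ⊥); enqueue []
  #5 pop 4: in=[-3,3] → [-3,3] (was ⊥); enqueue []
  #6 pop 5: in=[-3,3] → [-3,3] (was ⊥); enqueue [2,3]
  #7 pop 6: in=[-3,3] → [-3,3] (was ⊥); enqueue []
  #8 pop 7: in=[-3,3] → [-3,3] (was [-3,-3]); enqueue [4,5]
  #9 pop 0: in=[-3,3] → [-3,3] (was [-3,1]); enqueue [1]
  #10 pop 2: in=[-3,3] → [-1,1] (no change)
  #11 pop 3: in=[-3,3] → [-3,3] (no change)
  #12 pop 4: in=[-3,3] → [-3,3] (no change)
  #13 pop 5: in=[-3,3] → [-3,3] (no change)
  #14 pop 1: in=[-3,3] → [-3,3] (no change)

Fixpoint:
  val[0] = [-3,3]
  val[1] = [-3,3]
  val[2] = [-1,1]
  val[3] = [-3,3]
  val[4] = [-3,3]
  val[5] = [-3,3]
  val[6] = [-3,3]
  val[7] = [-3,3]

yes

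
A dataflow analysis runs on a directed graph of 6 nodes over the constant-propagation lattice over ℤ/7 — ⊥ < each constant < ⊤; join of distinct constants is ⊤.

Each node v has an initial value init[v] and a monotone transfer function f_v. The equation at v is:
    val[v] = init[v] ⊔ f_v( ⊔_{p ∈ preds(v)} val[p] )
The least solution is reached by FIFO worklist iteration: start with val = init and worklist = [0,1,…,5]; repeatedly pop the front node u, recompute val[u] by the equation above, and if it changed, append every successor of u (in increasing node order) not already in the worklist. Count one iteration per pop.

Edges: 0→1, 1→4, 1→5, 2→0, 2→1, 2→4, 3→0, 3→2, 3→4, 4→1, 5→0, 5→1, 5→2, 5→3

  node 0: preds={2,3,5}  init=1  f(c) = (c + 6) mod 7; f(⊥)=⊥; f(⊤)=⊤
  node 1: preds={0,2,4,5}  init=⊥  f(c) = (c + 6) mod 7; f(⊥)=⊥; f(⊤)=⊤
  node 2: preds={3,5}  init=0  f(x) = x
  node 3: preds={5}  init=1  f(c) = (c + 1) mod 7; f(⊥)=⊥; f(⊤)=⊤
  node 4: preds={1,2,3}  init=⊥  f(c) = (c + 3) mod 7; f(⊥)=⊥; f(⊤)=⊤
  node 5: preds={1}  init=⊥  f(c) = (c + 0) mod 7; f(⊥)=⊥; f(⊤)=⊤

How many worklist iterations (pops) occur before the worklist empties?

13

Trace (13 dequeues):
  [1] u=0 | in ⊤ | out ⊤ | prev 1 | push {}
  [2] u=1 | in ⊤ | out ⊤ | prev ⊥ | push {}
  [3] u=2 | in 1 | out ⊤ | prev 0 | push {0,1}
  [4] u=3 | in ⊥ | out 1 | ==
  [5] u=4 | in ⊤ | out ⊤ | prev ⊥ | push {}
  [6] u=5 | in ⊤ | out ⊤ | prev ⊥ | push {2,3}
  [7] u=0 | in ⊤ | out ⊤ | ==
  [8] u=1 | in ⊤ | out ⊤ | ==
  [9] u=2 | in ⊤ | out ⊤ | ==
  [10] u=3 | in ⊤ | out ⊤ | prev 1 | push {0,2,4}
  [11] u=0 | in ⊤ | out ⊤ | ==
  [12] u=2 | in ⊤ | out ⊤ | ==
  [13] u=4 | in ⊤ | out ⊤ | ==

Converged values:
  [0] ⊤
  [1] ⊤
  [2] ⊤
  [3] ⊤
  [4] ⊤
  [5] ⊤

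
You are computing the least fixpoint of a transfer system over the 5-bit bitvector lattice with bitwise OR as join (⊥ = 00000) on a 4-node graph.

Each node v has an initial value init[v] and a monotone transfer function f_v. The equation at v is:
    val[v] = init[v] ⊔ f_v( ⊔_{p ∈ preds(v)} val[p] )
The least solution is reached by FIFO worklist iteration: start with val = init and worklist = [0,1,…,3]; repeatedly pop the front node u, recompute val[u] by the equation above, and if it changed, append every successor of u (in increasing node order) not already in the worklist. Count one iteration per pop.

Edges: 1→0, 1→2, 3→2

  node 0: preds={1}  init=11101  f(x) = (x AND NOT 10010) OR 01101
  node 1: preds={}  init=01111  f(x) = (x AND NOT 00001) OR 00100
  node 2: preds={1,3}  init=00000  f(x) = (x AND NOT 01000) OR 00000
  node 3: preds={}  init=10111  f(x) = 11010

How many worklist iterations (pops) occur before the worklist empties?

5

Iteration log — 5 steps:
  step 1. node 0  ⊔preds=01111  new=11101  stable
  step 2. node 1  ⊔preds=00000  new=01111  stable
  step 3. node 2  ⊔preds=11111  new=10111  old=00000  +wl: 
  step 4. node 3  ⊔preds=00000  new=11111  old=10111  +wl: 2
  step 5. node 2  ⊔preds=11111  new=10111  stable

Least fixpoint reached:
  node 0: 11101
  node 1: 01111
  node 2: 10111
  node 3: 11111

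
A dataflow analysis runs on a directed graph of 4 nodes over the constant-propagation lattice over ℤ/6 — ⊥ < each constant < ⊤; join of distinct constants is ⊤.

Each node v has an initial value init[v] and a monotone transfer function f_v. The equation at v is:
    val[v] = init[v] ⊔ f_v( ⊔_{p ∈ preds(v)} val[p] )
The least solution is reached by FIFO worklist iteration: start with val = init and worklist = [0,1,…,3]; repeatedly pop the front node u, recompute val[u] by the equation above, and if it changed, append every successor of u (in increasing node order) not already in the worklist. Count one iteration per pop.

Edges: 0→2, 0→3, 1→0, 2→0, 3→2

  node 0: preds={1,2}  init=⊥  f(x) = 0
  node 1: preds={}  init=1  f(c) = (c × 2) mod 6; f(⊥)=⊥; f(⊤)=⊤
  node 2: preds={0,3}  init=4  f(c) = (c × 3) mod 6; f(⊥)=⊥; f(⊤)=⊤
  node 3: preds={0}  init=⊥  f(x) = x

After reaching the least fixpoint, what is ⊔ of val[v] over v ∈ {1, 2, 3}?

⊤

Trace (6 dequeues):
  [1] u=0 | in ⊤ | out 0 | prev ⊥ | push {}
  [2] u=1 | in ⊥ | out 1 | ==
  [3] u=2 | in 0 | out ⊤ | prev 4 | push {0}
  [4] u=3 | in 0 | out 0 | prev ⊥ | push {2}
  [5] u=0 | in ⊤ | out 0 | ==
  [6] u=2 | in 0 | out ⊤ | ==

Converged values:
  [0] 0
  [1] 1
  [2] ⊤
  [3] 0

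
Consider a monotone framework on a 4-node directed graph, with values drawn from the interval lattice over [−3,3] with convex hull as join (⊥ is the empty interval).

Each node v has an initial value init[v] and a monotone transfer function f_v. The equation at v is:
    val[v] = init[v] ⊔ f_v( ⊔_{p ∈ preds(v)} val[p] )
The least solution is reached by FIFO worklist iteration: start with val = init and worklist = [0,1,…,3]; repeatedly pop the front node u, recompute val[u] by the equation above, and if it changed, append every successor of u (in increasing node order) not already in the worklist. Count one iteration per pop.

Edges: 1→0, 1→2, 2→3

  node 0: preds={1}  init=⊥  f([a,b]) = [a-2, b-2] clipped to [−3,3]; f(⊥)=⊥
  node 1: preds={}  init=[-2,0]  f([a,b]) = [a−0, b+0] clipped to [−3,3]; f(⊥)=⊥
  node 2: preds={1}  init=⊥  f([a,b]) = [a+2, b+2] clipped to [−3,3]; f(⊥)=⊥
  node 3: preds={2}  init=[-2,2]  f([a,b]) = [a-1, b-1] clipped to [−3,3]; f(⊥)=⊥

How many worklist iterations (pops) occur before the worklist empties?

Trace (4 dequeues):
  [1] u=0 | in [-2,0] | out [-3,-2] | prev ⊥ | push {}
  [2] u=1 | in ⊥ | out [-2,0] | ==
  [3] u=2 | in [-2,0] | out [0,2] | prev ⊥ | push {}
  [4] u=3 | in [0,2] | out [-2,2] | ==

Converged values:
  [0] [-3,-2]
  [1] [-2,0]
  [2] [0,2]
  [3] [-2,2]

4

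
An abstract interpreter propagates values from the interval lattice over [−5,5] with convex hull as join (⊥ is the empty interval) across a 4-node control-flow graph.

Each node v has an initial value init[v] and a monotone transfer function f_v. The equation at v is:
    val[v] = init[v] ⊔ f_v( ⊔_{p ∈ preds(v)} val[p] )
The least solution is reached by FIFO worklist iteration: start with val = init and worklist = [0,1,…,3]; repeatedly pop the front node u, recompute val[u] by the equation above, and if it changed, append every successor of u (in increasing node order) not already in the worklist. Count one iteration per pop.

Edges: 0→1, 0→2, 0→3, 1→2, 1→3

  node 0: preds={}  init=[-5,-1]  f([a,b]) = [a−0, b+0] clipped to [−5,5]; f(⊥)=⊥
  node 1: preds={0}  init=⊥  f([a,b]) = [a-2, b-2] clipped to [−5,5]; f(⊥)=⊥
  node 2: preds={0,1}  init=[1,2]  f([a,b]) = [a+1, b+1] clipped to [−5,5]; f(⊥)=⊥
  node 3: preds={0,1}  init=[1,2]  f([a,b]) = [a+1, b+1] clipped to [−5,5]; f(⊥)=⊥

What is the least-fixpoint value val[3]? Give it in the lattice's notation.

[-4,2]

Worklist (4 pops):
  #1 pop 0: in=⊥ → [-5,-1] (no change)
  #2 pop 1: in=[-5,-1] → [-5,-3] (was ⊥); enqueue []
  #3 pop 2: in=[-5,-1] → [-4,2] (was [1,2]); enqueue []
  #4 pop 3: in=[-5,-1] → [-4,2] (was [1,2]); enqueue []

Fixpoint:
  val[0] = [-5,-1]
  val[1] = [-5,-3]
  val[2] = [-4,2]
  val[3] = [-4,2]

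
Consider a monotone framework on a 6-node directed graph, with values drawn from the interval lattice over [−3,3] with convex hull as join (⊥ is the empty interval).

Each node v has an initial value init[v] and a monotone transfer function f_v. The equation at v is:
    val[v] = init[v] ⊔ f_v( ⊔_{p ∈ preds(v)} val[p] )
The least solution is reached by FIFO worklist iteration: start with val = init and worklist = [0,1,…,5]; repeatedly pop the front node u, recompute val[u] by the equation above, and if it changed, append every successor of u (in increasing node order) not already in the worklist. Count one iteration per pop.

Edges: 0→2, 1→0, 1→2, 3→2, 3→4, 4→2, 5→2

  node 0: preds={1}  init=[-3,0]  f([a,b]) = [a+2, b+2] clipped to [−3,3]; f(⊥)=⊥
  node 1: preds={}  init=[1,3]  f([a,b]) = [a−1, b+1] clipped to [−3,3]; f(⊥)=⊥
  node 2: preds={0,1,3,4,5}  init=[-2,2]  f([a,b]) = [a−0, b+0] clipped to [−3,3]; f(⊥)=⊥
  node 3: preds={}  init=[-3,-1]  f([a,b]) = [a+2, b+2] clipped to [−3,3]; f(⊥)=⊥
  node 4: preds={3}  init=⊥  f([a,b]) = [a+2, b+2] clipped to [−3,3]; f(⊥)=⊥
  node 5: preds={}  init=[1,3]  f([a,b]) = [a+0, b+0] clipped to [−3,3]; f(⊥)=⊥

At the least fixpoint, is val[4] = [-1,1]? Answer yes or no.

Worklist (7 pops):
  #1 pop 0: in=[1,3] → [-3,3] (was [-3,0]); enqueue []
  #2 pop 1: in=⊥ → [1,3] (no change)
  #3 pop 2: in=[-3,3] → [-3,3] (was [-2,2]); enqueue []
  #4 pop 3: in=⊥ → [-3,-1] (no change)
  #5 pop 4: in=[-3,-1] → [-1,1] (was ⊥); enqueue [2]
  #6 pop 5: in=⊥ → [1,3] (no change)
  #7 pop 2: in=[-3,3] → [-3,3] (no change)

Fixpoint:
  val[0] = [-3,3]
  val[1] = [1,3]
  val[2] = [-3,3]
  val[3] = [-3,-1]
  val[4] = [-1,1]
  val[5] = [1,3]

yes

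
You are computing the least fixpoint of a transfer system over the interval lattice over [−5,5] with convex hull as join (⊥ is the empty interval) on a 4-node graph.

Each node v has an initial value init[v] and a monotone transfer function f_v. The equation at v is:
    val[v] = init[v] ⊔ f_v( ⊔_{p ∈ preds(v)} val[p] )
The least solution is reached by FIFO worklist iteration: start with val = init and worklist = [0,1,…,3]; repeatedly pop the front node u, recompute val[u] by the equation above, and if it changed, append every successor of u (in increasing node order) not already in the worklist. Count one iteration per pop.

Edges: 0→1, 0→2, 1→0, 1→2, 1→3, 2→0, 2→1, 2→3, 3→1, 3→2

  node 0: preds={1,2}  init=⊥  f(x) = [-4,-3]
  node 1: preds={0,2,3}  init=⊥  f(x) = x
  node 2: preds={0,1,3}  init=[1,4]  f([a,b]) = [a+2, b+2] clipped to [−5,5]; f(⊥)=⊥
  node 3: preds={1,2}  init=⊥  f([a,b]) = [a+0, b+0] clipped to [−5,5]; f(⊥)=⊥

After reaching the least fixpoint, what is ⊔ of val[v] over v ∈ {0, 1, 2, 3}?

Iteration log — 9 steps:
  step 1. node 0  ⊔preds=[1,4]  new=[-4,-3]  old=⊥  +wl: 
  step 2. node 1  ⊔preds=[-4,4]  new=[-4,4]  old=⊥  +wl: 0
  step 3. node 2  ⊔preds=[-4,4]  new=[-2,5]  old=[1,4]  +wl: 1
  step 4. node 3  ⊔preds=[-4,5]  new=[-4,5]  old=⊥  +wl: 2
  step 5. node 0  ⊔preds=[-4,5]  new=[-4,-3]  stable
  step 6. node 1  ⊔preds=[-4,5]  new=[-4,5]  old=[-4,4]  +wl: 0,3
  step 7. node 2  ⊔preds=[-4,5]  new=[-2,5]  stable
  step 8. node 0  ⊔preds=[-4,5]  new=[-4,-3]  stable
  step 9. node 3  ⊔preds=[-4,5]  new=[-4,5]  stable

Least fixpoint reached:
  node 0: [-4,-3]
  node 1: [-4,5]
  node 2: [-2,5]
  node 3: [-4,5]

[-4,5]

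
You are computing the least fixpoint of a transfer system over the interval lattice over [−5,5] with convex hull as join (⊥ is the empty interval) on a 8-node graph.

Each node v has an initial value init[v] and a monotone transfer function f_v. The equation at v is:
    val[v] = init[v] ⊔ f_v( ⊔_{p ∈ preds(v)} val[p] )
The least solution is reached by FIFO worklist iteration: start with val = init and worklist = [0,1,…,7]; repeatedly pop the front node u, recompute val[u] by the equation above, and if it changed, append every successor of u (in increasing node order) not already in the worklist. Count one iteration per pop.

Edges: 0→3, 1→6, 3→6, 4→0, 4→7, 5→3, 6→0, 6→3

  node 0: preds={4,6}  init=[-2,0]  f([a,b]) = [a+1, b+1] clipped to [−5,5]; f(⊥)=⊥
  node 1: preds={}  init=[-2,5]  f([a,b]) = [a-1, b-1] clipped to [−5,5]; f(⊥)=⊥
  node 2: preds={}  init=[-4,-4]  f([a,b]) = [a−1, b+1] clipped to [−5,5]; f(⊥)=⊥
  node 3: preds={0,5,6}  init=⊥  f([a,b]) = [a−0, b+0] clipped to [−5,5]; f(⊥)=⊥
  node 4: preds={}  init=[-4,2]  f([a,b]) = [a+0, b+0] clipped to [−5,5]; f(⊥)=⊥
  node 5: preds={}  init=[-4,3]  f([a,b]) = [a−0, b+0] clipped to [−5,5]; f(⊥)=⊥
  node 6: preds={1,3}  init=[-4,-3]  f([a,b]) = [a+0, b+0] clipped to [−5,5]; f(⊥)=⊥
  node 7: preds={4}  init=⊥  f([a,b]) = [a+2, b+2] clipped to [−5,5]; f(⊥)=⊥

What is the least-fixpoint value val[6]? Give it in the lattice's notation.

Iteration log — 11 steps:
  step 1. node 0  ⊔preds=[-4,2]  new=[-3,3]  old=[-2,0]  +wl: 
  step 2. node 1  ⊔preds=⊥  new=[-2,5]  stable
  step 3. node 2  ⊔preds=⊥  new=[-4,-4]  stable
  step 4. node 3  ⊔preds=[-4,3]  new=[-4,3]  old=⊥  +wl: 
  step 5. node 4  ⊔preds=⊥  new=[-4,2]  stable
  step 6. node 5  ⊔preds=⊥  new=[-4,3]  stable
  step 7. node 6  ⊔preds=[-4,5]  new=[-4,5]  old=[-4,-3]  +wl: 0,3
  step 8. node 7  ⊔preds=[-4,2]  new=[-2,4]  old=⊥  +wl: 
  step 9. node 0  ⊔preds=[-4,5]  new=[-3,5]  old=[-3,3]  +wl: 
  step 10. node 3  ⊔preds=[-4,5]  new=[-4,5]  old=[-4,3]  +wl: 6
  step 11. node 6  ⊔preds=[-4,5]  new=[-4,5]  stable

Least fixpoint reached:
  node 0: [-3,5]
  node 1: [-2,5]
  node 2: [-4,-4]
  node 3: [-4,5]
  node 4: [-4,2]
  node 5: [-4,3]
  node 6: [-4,5]
  node 7: [-2,4]

[-4,5]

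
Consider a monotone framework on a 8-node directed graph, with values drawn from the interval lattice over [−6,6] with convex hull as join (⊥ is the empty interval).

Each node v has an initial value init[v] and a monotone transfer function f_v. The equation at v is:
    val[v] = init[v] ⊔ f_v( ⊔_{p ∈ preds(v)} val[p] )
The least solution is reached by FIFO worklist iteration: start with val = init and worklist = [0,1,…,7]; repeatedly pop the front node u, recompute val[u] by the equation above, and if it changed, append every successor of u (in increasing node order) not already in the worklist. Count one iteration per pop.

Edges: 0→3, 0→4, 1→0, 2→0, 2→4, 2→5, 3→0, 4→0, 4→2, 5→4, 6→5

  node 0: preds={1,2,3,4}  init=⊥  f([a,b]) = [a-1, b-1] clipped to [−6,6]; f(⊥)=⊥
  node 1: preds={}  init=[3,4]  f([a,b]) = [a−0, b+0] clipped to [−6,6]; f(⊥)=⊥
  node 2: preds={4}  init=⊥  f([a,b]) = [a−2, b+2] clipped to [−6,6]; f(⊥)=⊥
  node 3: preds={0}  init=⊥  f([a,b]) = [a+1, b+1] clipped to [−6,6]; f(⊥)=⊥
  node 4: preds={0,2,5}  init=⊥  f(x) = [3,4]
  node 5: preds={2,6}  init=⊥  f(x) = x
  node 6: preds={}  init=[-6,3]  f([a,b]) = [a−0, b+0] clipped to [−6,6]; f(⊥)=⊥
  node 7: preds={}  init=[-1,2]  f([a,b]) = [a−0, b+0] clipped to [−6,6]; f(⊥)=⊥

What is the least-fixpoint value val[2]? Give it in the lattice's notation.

Worklist (16 pops):
  #1 pop 0: in=[3,4] → [2,3] (was ⊥); enqueue []
  #2 pop 1: in=⊥ → [3,4] (no change)
  #3 pop 2: in=⊥ → ⊥ (no change)
  #4 pop 3: in=[2,3] → [3,4] (was ⊥); enqueue [0]
  #5 pop 4: in=[2,3] → [3,4] (was ⊥); enqueue [2]
  #6 pop 5: in=[-6,3] → [-6,3] (was ⊥); enqueue [4]
  #7 pop 6: in=⊥ → [-6,3] (no change)
  #8 pop 7: in=⊥ → [-1,2] (no change)
  #9 pop 0: in=[3,4] → [2,3] (no change)
  #10 pop 2: in=[3,4] → [1,6] (was ⊥); enqueue [0,5]
  #11 pop 4: in=[-6,6] → [3,4] (no change)
  #12 pop 0: in=[1,6] → [0,5] (was [2,3]); enqueue [3,4]
  #13 pop 5: in=[-6,6] → [-6,6] (was [-6,3]); enqueue []
  #14 pop 3: in=[0,5] → [1,6] (was [3,4]); enqueue [0]
  #15 pop 4: in=[-6,6] → [3,4] (no change)
  #16 pop 0: in=[1,6] → [0,5] (no change)

Fixpoint:
  val[0] = [0,5]
  val[1] = [3,4]
  val[2] = [1,6]
  val[3] = [1,6]
  val[4] = [3,4]
  val[5] = [-6,6]
  val[6] = [-6,3]
  val[7] = [-1,2]

[1,6]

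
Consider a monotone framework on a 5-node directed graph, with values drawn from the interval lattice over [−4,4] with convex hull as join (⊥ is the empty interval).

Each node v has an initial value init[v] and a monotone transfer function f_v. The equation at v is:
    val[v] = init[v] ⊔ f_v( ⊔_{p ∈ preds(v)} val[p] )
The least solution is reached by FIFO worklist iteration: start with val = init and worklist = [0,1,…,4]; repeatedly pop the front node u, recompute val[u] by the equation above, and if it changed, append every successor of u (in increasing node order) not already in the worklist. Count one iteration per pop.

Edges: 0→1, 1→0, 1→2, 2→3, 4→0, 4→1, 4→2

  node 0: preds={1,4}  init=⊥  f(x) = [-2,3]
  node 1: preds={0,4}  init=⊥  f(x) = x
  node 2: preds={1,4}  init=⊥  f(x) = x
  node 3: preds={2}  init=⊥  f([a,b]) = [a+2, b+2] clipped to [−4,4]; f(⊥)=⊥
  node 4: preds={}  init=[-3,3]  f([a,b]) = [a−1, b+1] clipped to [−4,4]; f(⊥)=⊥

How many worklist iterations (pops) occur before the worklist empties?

Trace (6 dequeues):
  [1] u=0 | in [-3,3] | out [-2,3] | prev ⊥ | push {}
  [2] u=1 | in [-3,3] | out [-3,3] | prev ⊥ | push {0}
  [3] u=2 | in [-3,3] | out [-3,3] | prev ⊥ | push {}
  [4] u=3 | in [-3,3] | out [-1,4] | prev ⊥ | push {}
  [5] u=4 | in ⊥ | out [-3,3] | ==
  [6] u=0 | in [-3,3] | out [-2,3] | ==

Converged values:
  [0] [-2,3]
  [1] [-3,3]
  [2] [-3,3]
  [3] [-1,4]
  [4] [-3,3]

6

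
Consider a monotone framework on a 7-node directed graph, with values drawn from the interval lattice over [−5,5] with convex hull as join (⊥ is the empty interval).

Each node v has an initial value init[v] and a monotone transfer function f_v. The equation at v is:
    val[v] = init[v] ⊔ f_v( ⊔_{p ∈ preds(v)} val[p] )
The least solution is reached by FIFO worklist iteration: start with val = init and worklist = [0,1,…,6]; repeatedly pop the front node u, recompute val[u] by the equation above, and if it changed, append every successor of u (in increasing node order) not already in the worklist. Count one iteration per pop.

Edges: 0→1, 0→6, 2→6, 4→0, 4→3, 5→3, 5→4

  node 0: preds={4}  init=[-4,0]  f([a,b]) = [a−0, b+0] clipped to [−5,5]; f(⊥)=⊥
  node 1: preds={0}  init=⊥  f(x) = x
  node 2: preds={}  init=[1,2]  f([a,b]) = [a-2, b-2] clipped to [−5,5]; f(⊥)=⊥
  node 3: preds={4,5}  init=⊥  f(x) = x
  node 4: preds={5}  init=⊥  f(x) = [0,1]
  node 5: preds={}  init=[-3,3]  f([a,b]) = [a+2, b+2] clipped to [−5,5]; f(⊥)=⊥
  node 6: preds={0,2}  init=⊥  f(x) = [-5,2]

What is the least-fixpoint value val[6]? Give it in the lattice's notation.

Trace (11 dequeues):
  [1] u=0 | in ⊥ | out [-4,0] | ==
  [2] u=1 | in [-4,0] | out [-4,0] | prev ⊥ | push {}
  [3] u=2 | in ⊥ | out [1,2] | ==
  [4] u=3 | in [-3,3] | out [-3,3] | prev ⊥ | push {}
  [5] u=4 | in [-3,3] | out [0,1] | prev ⊥ | push {0,3}
  [6] u=5 | in ⊥ | out [-3,3] | ==
  [7] u=6 | in [-4,2] | out [-5,2] | prev ⊥ | push {}
  [8] u=0 | in [0,1] | out [-4,1] | prev [-4,0] | push {1,6}
  [9] u=3 | in [-3,3] | out [-3,3] | ==
  [10] u=1 | in [-4,1] | out [-4,1] | prev [-4,0] | push {}
  [11] u=6 | in [-4,2] | out [-5,2] | ==

Converged values:
  [0] [-4,1]
  [1] [-4,1]
  [2] [1,2]
  [3] [-3,3]
  [4] [0,1]
  [5] [-3,3]
  [6] [-5,2]

[-5,2]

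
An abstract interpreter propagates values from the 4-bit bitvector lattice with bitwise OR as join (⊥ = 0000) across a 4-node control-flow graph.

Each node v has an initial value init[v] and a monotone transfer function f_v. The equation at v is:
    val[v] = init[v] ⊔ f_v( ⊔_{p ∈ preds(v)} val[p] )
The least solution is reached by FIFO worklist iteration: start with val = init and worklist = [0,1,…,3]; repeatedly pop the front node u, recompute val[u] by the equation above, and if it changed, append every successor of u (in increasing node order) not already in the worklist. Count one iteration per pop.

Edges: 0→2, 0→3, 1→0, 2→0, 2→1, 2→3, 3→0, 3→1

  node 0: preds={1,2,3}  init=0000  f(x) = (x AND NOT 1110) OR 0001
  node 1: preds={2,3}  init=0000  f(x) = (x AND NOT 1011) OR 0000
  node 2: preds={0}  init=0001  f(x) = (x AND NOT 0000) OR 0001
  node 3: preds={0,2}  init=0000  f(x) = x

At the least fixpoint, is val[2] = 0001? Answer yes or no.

yes

Trace (6 dequeues):
  [1] u=0 | in 0001 | out 0001 | prev 0000 | push {}
  [2] u=1 | in 0001 | out 0000 | ==
  [3] u=2 | in 0001 | out 0001 | ==
  [4] u=3 | in 0001 | out 0001 | prev 0000 | push {0,1}
  [5] u=0 | in 0001 | out 0001 | ==
  [6] u=1 | in 0001 | out 0000 | ==

Converged values:
  [0] 0001
  [1] 0000
  [2] 0001
  [3] 0001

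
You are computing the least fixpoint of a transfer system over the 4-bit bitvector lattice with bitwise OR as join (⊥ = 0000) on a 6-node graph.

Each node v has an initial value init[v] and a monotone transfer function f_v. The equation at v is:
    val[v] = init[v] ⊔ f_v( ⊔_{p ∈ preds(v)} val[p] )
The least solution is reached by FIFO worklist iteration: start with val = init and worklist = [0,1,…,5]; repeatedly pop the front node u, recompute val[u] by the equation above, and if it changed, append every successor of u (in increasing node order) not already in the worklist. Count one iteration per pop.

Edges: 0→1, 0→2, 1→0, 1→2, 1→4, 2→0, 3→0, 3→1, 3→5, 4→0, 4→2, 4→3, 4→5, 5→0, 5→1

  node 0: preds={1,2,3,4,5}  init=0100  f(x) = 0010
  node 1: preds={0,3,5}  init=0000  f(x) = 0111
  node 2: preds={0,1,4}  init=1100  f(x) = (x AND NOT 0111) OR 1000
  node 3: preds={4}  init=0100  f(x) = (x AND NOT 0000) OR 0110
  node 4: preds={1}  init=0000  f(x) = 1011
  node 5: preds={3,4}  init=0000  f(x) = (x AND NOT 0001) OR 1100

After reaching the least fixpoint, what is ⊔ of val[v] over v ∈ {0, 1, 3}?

1111

Trace (13 dequeues):
  [1] u=0 | in 1100 | out 0110 | prev 0100 | push {}
  [2] u=1 | in 0110 | out 0111 | prev 0000 | push {0}
  [3] u=2 | in 0111 | out 1100 | ==
  [4] u=3 | in 0000 | out 0110 | prev 0100 | push {1}
  [5] u=4 | in 0111 | out 1011 | prev 0000 | push {2,3}
  [6] u=5 | in 1111 | out 1110 | prev 0000 | push {}
  [7] u=0 | in 1111 | out 0110 | ==
  [8] u=1 | in 1110 | out 0111 | ==
  [9] u=2 | in 1111 | out 1100 | ==
  [10] u=3 | in 1011 | out 1111 | prev 0110 | push {0,1,5}
  [11] u=0 | in 1111 | out 0110 | ==
  [12] u=1 | in 1111 | out 0111 | ==
  [13] u=5 | in 1111 | out 1110 | ==

Converged values:
  [0] 0110
  [1] 0111
  [2] 1100
  [3] 1111
  [4] 1011
  [5] 1110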